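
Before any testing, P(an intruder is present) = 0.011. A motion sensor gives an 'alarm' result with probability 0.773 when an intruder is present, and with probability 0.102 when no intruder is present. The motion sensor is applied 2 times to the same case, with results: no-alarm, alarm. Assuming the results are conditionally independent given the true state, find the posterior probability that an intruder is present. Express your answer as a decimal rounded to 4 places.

Let H be the event that an intruder is present; start with P(H) = 0.011. P('alarm'|H) = 0.773, P('alarm'|¬H) = 0.102.
Update on result 1 ('no-alarm'): P(H) ← 0.227·0.0110 / (0.227·0.0110 + 0.898·0.9890) = 0.0024970/0.89062 = 0.0028.
Update on result 2 ('alarm'): P(H) ← 0.773·0.0028 / (0.773·0.0028 + 0.102·0.9972) = 0.0021672/0.10388 = 0.0209.

Posterior P(H) ≈ 0.0209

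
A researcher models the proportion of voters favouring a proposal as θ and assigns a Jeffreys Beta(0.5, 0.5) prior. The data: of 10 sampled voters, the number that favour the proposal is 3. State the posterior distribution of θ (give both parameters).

Observing 3 successes and 7 failures updates Beta(0.5, 0.5) by adding the success and failure counts to the two shape parameters: α = 0.5+3 = 3.5, β = 0.5+7 = 7.5.

Posterior: Beta(3.5, 7.5)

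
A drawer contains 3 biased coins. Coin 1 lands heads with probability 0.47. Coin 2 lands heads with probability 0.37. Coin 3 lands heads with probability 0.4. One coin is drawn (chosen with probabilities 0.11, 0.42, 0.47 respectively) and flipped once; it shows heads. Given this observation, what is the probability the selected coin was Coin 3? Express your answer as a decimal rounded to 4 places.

P(heads|C1) = 0.47; P(heads|C2) = 0.37; P(heads|C3) = 0.4.
Prior × likelihood for each source: 0.11·0.47=0.05170, 0.42·0.37=0.1554, 0.47·0.4=0.1880. Summing gives P(heads) = 0.39510.
P(Coin 3 | heads) = 0.1880 / 0.39510 = 0.4758.

Posterior probability ≈ 0.4758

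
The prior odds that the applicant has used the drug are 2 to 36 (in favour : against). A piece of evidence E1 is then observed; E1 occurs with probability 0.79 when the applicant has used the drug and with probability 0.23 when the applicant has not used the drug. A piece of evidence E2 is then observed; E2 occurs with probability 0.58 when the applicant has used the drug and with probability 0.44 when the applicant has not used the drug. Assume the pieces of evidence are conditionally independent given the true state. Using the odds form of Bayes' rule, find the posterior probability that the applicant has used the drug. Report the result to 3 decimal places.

Posterior probability ≈ 0.201

Prior odds = 2/36 = 0.055556. In log-odds, ln(0.055556) = -2.8904.
Add log likelihood ratios: ln(3.4348) + ln(1.3182) = 1.5102.
Posterior log-odds = -1.3802, so posterior odds = exp(-1.3802) = 0.25154. Converting, P(H|E) = 0.25154/1.2515 = 0.201.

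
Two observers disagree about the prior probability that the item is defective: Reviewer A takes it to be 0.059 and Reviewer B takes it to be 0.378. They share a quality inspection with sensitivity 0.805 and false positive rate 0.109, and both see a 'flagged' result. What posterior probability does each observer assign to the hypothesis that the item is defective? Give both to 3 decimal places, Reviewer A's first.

P('+'|H) = 0.805, P('+'|¬H) = 0.109.
Reviewer A: numerator 0.805·0.059 = 0.047495; evidence = 0.047495+0.109·0.941 = 0.15006; posterior = 0.316.
Reviewer B: numerator 0.805·0.378 = 0.30429; evidence = 0.30429+0.109·0.622 = 0.37209; posterior = 0.818.

Reviewer A: 0.316; Reviewer B: 0.818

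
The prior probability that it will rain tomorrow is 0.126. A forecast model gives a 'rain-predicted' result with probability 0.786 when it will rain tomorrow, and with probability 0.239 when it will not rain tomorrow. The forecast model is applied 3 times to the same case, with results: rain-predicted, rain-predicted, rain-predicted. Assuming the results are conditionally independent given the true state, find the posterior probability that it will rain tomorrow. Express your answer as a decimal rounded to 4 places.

Posterior P(H) ≈ 0.8368

Let H be the event that it will rain tomorrow; start with P(H) = 0.126. P('rain-predicted'|H) = 0.786, P('rain-predicted'|¬H) = 0.239.
Update on result 1 ('rain-predicted'): P(H) ← 0.786·0.1260 / (0.786·0.1260 + 0.239·0.8740) = 0.099036/0.30792 = 0.3216.
Update on result 2 ('rain-predicted'): P(H) ← 0.786·0.3216 / (0.786·0.3216 + 0.239·0.6784) = 0.25280/0.41493 = 0.6093.
Update on result 3 ('rain-predicted'): P(H) ← 0.786·0.6093 / (0.786·0.6093 + 0.239·0.3907) = 0.47888/0.57226 = 0.8368.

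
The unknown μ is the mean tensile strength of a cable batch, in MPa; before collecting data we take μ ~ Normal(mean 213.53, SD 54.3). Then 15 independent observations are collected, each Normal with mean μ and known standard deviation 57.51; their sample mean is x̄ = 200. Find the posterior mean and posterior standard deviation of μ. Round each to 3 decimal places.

Posterior mean ≈ 200.941; posterior SD ≈ 14.323

Prior precision 1/τ₀² = 1/54.3² = 0.00033916; data precision n/σ² = 15/57.51² = 0.00453528.
Posterior precision = 0.00033916 + 0.00453528 = 0.00487444, giving posterior SD = 1/√0.00487444 = 14.323.
Posterior mean = (0.00033916·213.53 + 0.00453528·200) / 0.00487444 = 200.941.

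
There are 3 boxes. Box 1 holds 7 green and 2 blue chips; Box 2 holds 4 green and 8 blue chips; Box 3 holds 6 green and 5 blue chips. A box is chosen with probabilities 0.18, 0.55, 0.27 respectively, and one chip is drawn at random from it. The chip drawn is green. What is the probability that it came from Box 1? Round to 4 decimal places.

Posterior probability ≈ 0.2975

P(green|Box 1) = 0.7778; P(green|Box 2) = 0.3333; P(green|Box 3) = 0.5455.
Prior × likelihood for each source: 0.18·0.7778=0.1400, 0.55·0.3333=0.1833, 0.27·0.5455=0.1473. Summing gives P(green) = 0.47061.
P(Box 1 | green) = 0.1400 / 0.47061 = 0.2975.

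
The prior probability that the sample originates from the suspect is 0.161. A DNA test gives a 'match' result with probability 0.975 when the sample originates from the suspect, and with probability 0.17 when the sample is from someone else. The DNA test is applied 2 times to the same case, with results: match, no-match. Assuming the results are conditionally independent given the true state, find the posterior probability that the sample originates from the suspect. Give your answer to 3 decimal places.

With H the event that the sample originates from the suspect, the joint likelihood of the observed sequence is P(data|H) = 0.975·0.025 = 0.024375 and P(data|¬H) = 0.17·0.83 = 0.14110.
Bayes: P(H|data) = 0.161·0.024375 / (0.161·0.024375 + 0.839·0.14110) = 0.0039244/0.12231 = 0.0321.

Posterior P(H) ≈ 0.032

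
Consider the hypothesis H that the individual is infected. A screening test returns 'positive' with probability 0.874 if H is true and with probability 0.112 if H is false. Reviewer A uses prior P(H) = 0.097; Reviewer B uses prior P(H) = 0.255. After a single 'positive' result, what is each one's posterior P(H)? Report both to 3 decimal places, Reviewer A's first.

Reviewer A: 0.456; Reviewer B: 0.728

The likelihood ratio for a 'positive' result is 0.874/0.112 = 7.8036.
Reviewer A: prior odds 0.097/0.903 = 0.10742; posterior odds 0.83826; posterior probability 0.456.
Reviewer B: prior odds 0.255/0.745 = 0.34228; posterior odds 2.6710; posterior probability 0.728.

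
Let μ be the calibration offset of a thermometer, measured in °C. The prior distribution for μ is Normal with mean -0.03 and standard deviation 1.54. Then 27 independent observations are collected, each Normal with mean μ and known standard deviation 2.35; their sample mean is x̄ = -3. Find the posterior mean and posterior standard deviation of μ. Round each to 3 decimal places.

Posterior mean ≈ -2.764; posterior SD ≈ 0.434

With known σ, the Normal prior is conjugate. Weight on the data is w = (n/σ²)/(n/σ² + 1/τ₀²) = 4.88909/(4.88909+0.421656) = 0.92060.
Posterior mean = w·x̄ + (1−w)·μ₀ = 0.92060·-3 + 0.079397·-0.03 = -2.764. Posterior variance = 1/(4.88909+0.421656) = 0.188297, so SD = 0.434.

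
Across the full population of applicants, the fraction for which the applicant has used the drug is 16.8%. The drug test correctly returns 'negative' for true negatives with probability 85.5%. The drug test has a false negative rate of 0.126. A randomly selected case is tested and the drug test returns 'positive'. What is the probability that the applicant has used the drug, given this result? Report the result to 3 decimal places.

Write H for 'the applicant has used the drug'. Prior odds H:¬H = 0.168/0.832 = 0.20192. For the 'positive' outcome, the likelihood ratio is 0.874/0.145 = 6.0276.
Posterior odds = 0.20192 × 6.0276 = 1.2171, so P(H|E) = 1.2171/(1+1.2171) = 0.549.

P(H | E) ≈ 0.549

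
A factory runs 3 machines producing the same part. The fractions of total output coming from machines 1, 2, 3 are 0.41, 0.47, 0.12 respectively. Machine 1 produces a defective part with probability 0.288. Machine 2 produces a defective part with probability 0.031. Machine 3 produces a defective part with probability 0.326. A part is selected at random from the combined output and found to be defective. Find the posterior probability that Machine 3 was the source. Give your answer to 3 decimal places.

Posterior probability ≈ 0.228

P(defective|M1) = 0.288; P(defective|M2) = 0.031; P(defective|M3) = 0.326.
Prior × likelihood for each source: 0.41·0.288=0.1181, 0.47·0.031=0.01457, 0.12·0.326=0.03912. Summing gives P(defective) = 0.17177.
P(Machine 3 | defective) = 0.03912 / 0.17177 = 0.228.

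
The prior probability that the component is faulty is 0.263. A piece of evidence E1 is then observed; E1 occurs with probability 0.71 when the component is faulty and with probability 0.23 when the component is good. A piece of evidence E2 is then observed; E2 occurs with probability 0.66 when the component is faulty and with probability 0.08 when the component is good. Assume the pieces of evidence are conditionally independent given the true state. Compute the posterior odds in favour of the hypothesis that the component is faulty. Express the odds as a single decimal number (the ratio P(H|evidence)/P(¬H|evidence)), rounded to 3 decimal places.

Posterior odds ≈ 9.088

Prior odds = 0.263/(1−0.263) = 0.35685. In log-odds, ln(0.35685) = -1.0304.
Add log likelihood ratios: ln(3.0870) + ln(8.2500) = 3.2374.
Posterior log-odds = 2.2070, so posterior odds = exp(2.2070) = 9.0881.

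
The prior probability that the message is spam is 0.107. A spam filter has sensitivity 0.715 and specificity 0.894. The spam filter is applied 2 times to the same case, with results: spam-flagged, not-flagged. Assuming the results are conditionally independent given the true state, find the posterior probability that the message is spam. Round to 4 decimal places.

Posterior P(H) ≈ 0.2049

Let H be the event that the message is spam; start with P(H) = 0.107. P('spam-flagged'|H) = 0.715, P('spam-flagged'|¬H) = 0.106.
Update on result 1 ('spam-flagged'): P(H) ← 0.715·0.1070 / (0.715·0.1070 + 0.106·0.8930) = 0.076505/0.17116 = 0.4470.
Update on result 2 ('not-flagged'): P(H) ← 0.285·0.4470 / (0.285·0.4470 + 0.894·0.5530) = 0.12739/0.62179 = 0.2049.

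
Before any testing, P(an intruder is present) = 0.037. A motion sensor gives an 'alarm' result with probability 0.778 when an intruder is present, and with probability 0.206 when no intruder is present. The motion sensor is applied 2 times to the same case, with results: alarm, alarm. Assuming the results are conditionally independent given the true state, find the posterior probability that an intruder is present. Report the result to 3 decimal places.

Posterior P(H) ≈ 0.354

With H the event that an intruder is present, the joint likelihood of the observed sequence is P(data|H) = 0.778·0.778 = 0.60528 and P(data|¬H) = 0.206·0.206 = 0.042436.
Bayes: P(H|data) = 0.037·0.60528 / (0.037·0.60528 + 0.963·0.042436) = 0.022396/0.063261 = 0.3540.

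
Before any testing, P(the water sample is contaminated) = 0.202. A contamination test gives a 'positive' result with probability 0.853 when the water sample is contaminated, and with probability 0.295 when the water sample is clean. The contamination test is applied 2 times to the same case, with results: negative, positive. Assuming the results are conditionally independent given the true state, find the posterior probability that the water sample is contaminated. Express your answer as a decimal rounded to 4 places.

Let H be the event that the water sample is contaminated; start with P(H) = 0.202. P('positive'|H) = 0.853, P('positive'|¬H) = 0.295.
Update on result 1 ('negative'): P(H) ← 0.147·0.2020 / (0.147·0.2020 + 0.705·0.7980) = 0.029694/0.59228 = 0.0501.
Update on result 2 ('positive'): P(H) ← 0.853·0.0501 / (0.853·0.0501 + 0.295·0.9499) = 0.042765/0.32298 = 0.1324.

Posterior P(H) ≈ 0.1324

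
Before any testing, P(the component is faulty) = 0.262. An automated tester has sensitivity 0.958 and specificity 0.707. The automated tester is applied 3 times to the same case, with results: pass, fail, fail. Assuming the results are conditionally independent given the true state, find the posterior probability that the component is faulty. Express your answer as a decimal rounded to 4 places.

Let H be the event that the component is faulty; start with P(H) = 0.262. P('fail'|H) = 0.958, P('fail'|¬H) = 0.293.
Update on result 1 ('pass'): P(H) ← 0.042·0.2620 / (0.042·0.2620 + 0.707·0.7380) = 0.011004/0.53277 = 0.0207.
Update on result 2 ('fail'): P(H) ← 0.958·0.0207 / (0.958·0.0207 + 0.293·0.9793) = 0.019787/0.30674 = 0.0645.
Update on result 3 ('fail'): P(H) ← 0.958·0.0645 / (0.958·0.0645 + 0.293·0.9355) = 0.061799/0.33590 = 0.1840.

Posterior P(H) ≈ 0.1840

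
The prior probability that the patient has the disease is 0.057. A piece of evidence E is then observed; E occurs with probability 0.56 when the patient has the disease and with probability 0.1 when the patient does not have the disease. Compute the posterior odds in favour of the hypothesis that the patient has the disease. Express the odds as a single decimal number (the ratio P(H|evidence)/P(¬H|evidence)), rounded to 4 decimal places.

Posterior odds ≈ 0.3385

Prior odds = 0.057/(1−0.057) = 0.060445.
Likelihood ratio for E = 0.56/0.1 = 5.6000.
Posterior odds = prior odds × LR = 0.33849.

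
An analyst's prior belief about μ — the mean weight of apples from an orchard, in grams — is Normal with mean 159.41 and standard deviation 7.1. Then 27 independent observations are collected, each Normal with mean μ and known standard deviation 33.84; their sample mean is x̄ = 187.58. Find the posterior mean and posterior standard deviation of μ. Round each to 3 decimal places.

Posterior mean ≈ 174.709; posterior SD ≈ 4.799

Prior precision 1/τ₀² = 1/7.1² = 0.0198373; data precision n/σ² = 27/33.84² = 0.0235778.
Posterior precision = 0.0198373 + 0.0235778 = 0.0434151, giving posterior SD = 1/√0.0434151 = 4.799.
Posterior mean = (0.0198373·159.41 + 0.0235778·187.58) / 0.0434151 = 174.709.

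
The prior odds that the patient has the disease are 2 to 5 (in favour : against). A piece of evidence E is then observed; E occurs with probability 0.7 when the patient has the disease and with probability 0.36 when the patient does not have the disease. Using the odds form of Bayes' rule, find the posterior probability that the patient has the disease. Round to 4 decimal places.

Prior odds = 2/5 = 0.40000. In log-odds, ln(0.40000) = -0.91629.
Add log likelihood ratio: ln(1.9444) = 0.66498.
Posterior log-odds = -0.25131, so posterior odds = exp(-0.25131) = 0.77778. Converting, P(H|E) = 0.77778/1.7778 = 0.4375.

Posterior probability ≈ 0.4375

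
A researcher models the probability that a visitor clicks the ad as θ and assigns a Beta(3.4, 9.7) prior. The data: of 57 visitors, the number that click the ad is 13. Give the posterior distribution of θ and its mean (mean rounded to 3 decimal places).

Posterior: Beta(16.4, 53.7); mean ≈ 0.234

The binomial likelihood is conjugate to the Beta prior: with 13 successes and 44 failures, the posterior is Beta(3.4+13, 9.7+44) = Beta(16.4, 53.7).
Posterior mean = α/(α+β) = 16.4/70.1 = 0.234.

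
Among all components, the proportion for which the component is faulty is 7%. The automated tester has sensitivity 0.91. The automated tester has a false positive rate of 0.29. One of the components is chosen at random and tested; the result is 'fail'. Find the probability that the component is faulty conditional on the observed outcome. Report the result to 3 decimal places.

Let H be the event that the component is faulty. P(H) = 0.07, so P(¬H) = 0.93. With E the 'fail' result, P(E|H) = 0.91 and P(E|¬H) = 0.29.
P(E) = 0.91·0.07 + 0.29·0.93 = 0.063700 + 0.26970 = 0.33340.
By Bayes' theorem, P(H|E) = 0.063700 / 0.33340 = 0.191.

P(H | E) ≈ 0.191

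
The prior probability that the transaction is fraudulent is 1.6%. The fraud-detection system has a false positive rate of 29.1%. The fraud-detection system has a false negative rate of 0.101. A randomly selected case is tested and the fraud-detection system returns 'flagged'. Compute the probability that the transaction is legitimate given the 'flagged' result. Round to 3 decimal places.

P(¬H | E) ≈ 0.952

Let H be the event that the transaction is fraudulent. P(H) = 0.016, so P(¬H) = 0.984. With E the 'flagged' result, P(E|H) = 0.899 and P(E|¬H) = 0.291.
P(E) = 0.899·0.016 + 0.291·0.984 = 0.014384 + 0.28634 = 0.30073.
By Bayes' theorem, P(H|E) = 0.014384 / 0.30073 = 0.048. Hence P(¬H|E) = 1 − 0.048 = 0.952.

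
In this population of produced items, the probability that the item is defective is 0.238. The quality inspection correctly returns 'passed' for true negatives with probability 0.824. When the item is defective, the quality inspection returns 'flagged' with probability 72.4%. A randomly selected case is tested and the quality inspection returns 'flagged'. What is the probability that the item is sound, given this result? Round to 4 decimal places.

P(¬H | E) ≈ 0.4377

Let H be the event that the item is defective. P(H) = 0.238, so P(¬H) = 0.762. With E the 'flagged' result, P(E|H) = 0.724 and P(E|¬H) = 0.176.
P(E) = 0.724·0.238 + 0.176·0.762 = 0.17231 + 0.13411 = 0.30642.
By Bayes' theorem, P(H|E) = 0.17231 / 0.30642 = 0.5623. Hence P(¬H|E) = 1 − 0.5623 = 0.4377.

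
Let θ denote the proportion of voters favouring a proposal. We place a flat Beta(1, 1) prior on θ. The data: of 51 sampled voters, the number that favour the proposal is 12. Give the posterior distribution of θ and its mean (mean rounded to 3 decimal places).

Observing 12 successes and 39 failures updates Beta(1, 1) by adding the success and failure counts to the two shape parameters: α = 1+12 = 13, β = 1+39 = 40.
E[θ | data] = 13/(13+40) = 0.245.

Posterior: Beta(13, 40); mean ≈ 0.245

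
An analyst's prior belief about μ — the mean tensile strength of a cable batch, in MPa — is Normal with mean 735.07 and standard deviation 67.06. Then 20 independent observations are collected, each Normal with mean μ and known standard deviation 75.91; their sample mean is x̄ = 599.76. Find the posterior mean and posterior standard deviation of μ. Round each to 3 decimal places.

Posterior mean ≈ 607.907; posterior SD ≈ 16.455

Prior precision 1/τ₀² = 1/67.06² = 0.00022237; data precision n/σ² = 20/75.91² = 0.00347082.
Posterior precision = 0.00022237 + 0.00347082 = 0.00369319, giving posterior SD = 1/√0.00369319 = 16.455.
Posterior mean = (0.00022237·735.07 + 0.00347082·599.76) / 0.00369319 = 607.907.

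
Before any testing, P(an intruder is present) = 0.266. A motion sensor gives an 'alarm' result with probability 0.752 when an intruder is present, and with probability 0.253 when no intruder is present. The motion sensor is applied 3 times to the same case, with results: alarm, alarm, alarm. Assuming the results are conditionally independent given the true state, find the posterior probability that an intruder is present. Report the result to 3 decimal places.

Posterior P(H) ≈ 0.905

Let H be the event that an intruder is present; start with P(H) = 0.266. P('alarm'|H) = 0.752, P('alarm'|¬H) = 0.253.
Update on result 1 ('alarm'): P(H) ← 0.752·0.2660 / (0.752·0.2660 + 0.253·0.7340) = 0.20003/0.38573 = 0.5186.
Update on result 2 ('alarm'): P(H) ← 0.752·0.5186 / (0.752·0.5186 + 0.253·0.4814) = 0.38997/0.51177 = 0.7620.
Update on result 3 ('alarm'): P(H) ← 0.752·0.7620 / (0.752·0.7620 + 0.253·0.2380) = 0.57302/0.63324 = 0.9049.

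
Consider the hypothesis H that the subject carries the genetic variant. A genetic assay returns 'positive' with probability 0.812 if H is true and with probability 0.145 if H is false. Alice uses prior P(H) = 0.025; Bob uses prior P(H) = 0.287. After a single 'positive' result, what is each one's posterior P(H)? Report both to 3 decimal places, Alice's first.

Alice: 0.126; Bob: 0.693

The likelihood ratio for a 'positive' result is 0.812/0.145 = 5.6000.
Alice: prior odds 0.025/0.975 = 0.025641; posterior odds 0.14359; posterior probability 0.126.
Bob: prior odds 0.287/0.713 = 0.40252; posterior odds 2.2541; posterior probability 0.693.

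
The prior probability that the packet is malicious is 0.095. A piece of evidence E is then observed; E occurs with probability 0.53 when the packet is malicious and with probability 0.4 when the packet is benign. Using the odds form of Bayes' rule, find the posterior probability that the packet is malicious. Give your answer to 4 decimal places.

Posterior probability ≈ 0.1221

Prior odds = 0.095/(1−0.095) = 0.10497.
Likelihood ratio for E = 0.53/0.4 = 1.3250.
Posterior odds = prior odds × LR = 0.13909.
Posterior probability = odds/(1+odds) = 0.13909/1.1391 = 0.1221.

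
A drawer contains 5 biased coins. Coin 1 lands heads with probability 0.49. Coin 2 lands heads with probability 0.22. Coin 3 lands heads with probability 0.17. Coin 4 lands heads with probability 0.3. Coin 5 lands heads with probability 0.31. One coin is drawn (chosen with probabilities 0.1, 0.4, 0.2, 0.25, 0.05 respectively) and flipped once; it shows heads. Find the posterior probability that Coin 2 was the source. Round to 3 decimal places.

Tabulate prior·likelihood by source: [1] prior 0.1, lik 0.49, product 0.04900; [2] prior 0.4, lik 0.22, product 0.08800; [3] prior 0.2, lik 0.17, product 0.03400; [4] prior 0.25, lik 0.3, product 0.07500; [5] prior 0.05, lik 0.31, product 0.01550.
Normalizing constant = 0.26150; the posterior for Coin 2 is its product over the sum, 0.08800/0.26150 = 0.337.

Posterior probability ≈ 0.337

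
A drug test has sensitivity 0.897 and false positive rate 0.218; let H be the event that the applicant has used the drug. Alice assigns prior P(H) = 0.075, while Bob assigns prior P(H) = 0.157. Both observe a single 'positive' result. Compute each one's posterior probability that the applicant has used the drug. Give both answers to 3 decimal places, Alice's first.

The likelihood ratio for a 'positive' result is 0.897/0.218 = 4.1147.
Alice: prior odds 0.075/0.925 = 0.081081; posterior odds 0.33362; posterior probability 0.250.
Bob: prior odds 0.157/0.843 = 0.18624; posterior odds 0.76632; posterior probability 0.434.

Alice: 0.250; Bob: 0.434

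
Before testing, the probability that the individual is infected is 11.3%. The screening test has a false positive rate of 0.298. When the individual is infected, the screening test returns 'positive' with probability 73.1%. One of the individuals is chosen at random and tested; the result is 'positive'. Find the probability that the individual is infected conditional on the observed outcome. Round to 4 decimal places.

Write H for 'the individual is infected'. Prior odds H:¬H = 0.113/0.887 = 0.12740. For the 'positive' outcome, the likelihood ratio is 0.731/0.298 = 2.4530.
Posterior odds = 0.12740 × 2.4530 = 0.31250, so P(H|E) = 0.31250/(1+0.31250) = 0.2381.

P(H | E) ≈ 0.2381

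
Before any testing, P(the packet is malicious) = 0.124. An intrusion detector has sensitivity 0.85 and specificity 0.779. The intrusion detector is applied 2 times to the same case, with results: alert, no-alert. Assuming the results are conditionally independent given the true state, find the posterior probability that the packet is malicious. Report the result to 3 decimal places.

With H the event that the packet is malicious, the joint likelihood of the observed sequence is P(data|H) = 0.85·0.15 = 0.12750 and P(data|¬H) = 0.221·0.779 = 0.17216.
Bayes: P(H|data) = 0.124·0.12750 / (0.124·0.12750 + 0.876·0.17216) = 0.015810/0.16662 = 0.0949.

Posterior P(H) ≈ 0.095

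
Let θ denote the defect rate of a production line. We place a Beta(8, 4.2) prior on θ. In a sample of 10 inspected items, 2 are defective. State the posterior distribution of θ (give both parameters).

The binomial likelihood is conjugate to the Beta prior: with 2 successes and 8 failures, the posterior is Beta(8+2, 4.2+8) = Beta(10, 12.2).

Posterior: Beta(10, 12.2)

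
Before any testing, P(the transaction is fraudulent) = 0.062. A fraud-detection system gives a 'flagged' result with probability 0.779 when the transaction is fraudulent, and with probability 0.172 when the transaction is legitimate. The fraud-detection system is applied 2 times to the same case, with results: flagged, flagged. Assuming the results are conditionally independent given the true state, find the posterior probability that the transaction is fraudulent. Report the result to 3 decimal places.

With H the event that the transaction is fraudulent, the joint likelihood of the observed sequence is P(data|H) = 0.779·0.779 = 0.60684 and P(data|¬H) = 0.172·0.172 = 0.029584.
Bayes: P(H|data) = 0.062·0.60684 / (0.062·0.60684 + 0.938·0.029584) = 0.037624/0.065374 = 0.5755.

Posterior P(H) ≈ 0.576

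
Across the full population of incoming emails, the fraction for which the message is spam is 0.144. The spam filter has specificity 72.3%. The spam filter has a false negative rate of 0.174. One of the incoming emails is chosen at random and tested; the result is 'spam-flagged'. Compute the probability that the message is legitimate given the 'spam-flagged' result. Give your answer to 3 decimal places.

Let H be the event that the message is spam. P(H) = 0.144, so P(¬H) = 0.856. With E the 'spam-flagged' result, P(E|H) = 0.826 and P(E|¬H) = 0.277.
P(E) = 0.826·0.144 + 0.277·0.856 = 0.11894 + 0.23711 = 0.35606.
By Bayes' theorem, P(H|E) = 0.11894 / 0.35606 = 0.334. Hence P(¬H|E) = 1 − 0.334 = 0.666.

P(¬H | E) ≈ 0.666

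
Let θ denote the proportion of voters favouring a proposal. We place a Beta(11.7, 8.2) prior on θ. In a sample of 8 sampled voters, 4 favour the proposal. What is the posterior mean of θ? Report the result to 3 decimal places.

Observing 4 successes and 4 failures updates Beta(11.7, 8.2) by adding the success and failure counts to the two shape parameters: α = 11.7+4 = 15.7, β = 8.2+4 = 12.2.
Posterior mean = α/(α+β) = 15.7/27.9 = 0.563.

Posterior mean ≈ 0.563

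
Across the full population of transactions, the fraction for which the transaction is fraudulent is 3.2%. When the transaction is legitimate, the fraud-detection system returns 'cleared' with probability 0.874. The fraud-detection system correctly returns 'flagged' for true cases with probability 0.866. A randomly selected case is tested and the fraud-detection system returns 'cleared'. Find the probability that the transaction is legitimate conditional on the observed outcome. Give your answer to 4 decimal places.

Let H be the event that the transaction is fraudulent. P(H) = 0.032, so P(¬H) = 0.968. With E the 'cleared' result, P(E|H) = 0.134 and P(E|¬H) = 0.874.
P(E) = 0.134·0.032 + 0.874·0.968 = 0.0042880 + 0.84603 = 0.85032.
By Bayes' theorem, P(H|E) = 0.0042880 / 0.85032 = 0.0050. Hence P(¬H|E) = 1 − 0.0050 = 0.9950.

P(¬H | E) ≈ 0.9950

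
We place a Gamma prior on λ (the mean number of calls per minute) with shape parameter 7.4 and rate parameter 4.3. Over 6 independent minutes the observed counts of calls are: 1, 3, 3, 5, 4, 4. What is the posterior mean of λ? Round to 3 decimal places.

Posterior mean ≈ 2.660

The Poisson likelihood adds the total count to the shape and the number of exposure periods to the rate. Here ∑xᵢ = 20 and n = 6, so shape 7.4→27.4 and rate 4.3→10.3.
Posterior mean = shape/rate = 27.4/10.3 = 2.660.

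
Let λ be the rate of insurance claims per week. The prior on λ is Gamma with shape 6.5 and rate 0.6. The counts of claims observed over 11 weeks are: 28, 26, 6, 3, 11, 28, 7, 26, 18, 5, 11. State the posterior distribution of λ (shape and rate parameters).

Posterior: Gamma(shape=175.5, rate=11.6)

The Poisson likelihood adds the total count to the shape and the number of exposure periods to the rate. Here ∑xᵢ = 169 and n = 11, so shape 6.5→175.5 and rate 0.6→11.6.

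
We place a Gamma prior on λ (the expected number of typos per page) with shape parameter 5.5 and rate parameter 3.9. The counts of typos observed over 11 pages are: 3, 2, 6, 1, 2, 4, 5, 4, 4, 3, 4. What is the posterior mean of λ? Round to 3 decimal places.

Posterior mean ≈ 2.919

The Poisson likelihood adds the total count to the shape and the number of exposure periods to the rate. Here ∑xᵢ = 38 and n = 11, so shape 5.5→43.5 and rate 3.9→14.9.
E[λ | data] = 43.5/14.9 = 2.919.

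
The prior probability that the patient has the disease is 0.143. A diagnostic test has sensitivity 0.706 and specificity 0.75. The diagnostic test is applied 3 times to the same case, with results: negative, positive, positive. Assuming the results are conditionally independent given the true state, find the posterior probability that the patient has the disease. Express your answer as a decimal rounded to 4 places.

Let H be the event that the patient has the disease; start with P(H) = 0.143. P('positive'|H) = 0.706, P('positive'|¬H) = 0.25.
Update on result 1 ('negative'): P(H) ← 0.294·0.1430 / (0.294·0.1430 + 0.75·0.8570) = 0.042042/0.68479 = 0.0614.
Update on result 2 ('positive'): P(H) ← 0.706·0.0614 / (0.706·0.0614 + 0.25·0.9386) = 0.043344/0.27800 = 0.1559.
Update on result 3 ('positive'): P(H) ← 0.706·0.1559 / (0.706·0.1559 + 0.25·0.8441) = 0.11008/0.32110 = 0.3428.

Posterior P(H) ≈ 0.3428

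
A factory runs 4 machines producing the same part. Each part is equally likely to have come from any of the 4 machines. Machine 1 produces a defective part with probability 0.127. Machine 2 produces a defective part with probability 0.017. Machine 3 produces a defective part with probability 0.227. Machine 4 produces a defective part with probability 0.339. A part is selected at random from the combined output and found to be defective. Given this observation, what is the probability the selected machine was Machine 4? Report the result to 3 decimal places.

Tabulate prior·likelihood by source: [1] prior 0.25, lik 0.127, product 0.03175; [2] prior 0.25, lik 0.017, product 0.004250; [3] prior 0.25, lik 0.227, product 0.05675; [4] prior 0.25, lik 0.339, product 0.08475.
Normalizing constant = 0.17750; the posterior for Machine 4 is its product over the sum, 0.08475/0.17750 = 0.477.

Posterior probability ≈ 0.477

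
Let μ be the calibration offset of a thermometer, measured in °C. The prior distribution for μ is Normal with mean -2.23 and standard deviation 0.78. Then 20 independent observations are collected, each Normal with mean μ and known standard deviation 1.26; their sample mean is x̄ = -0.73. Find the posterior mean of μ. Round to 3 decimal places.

Posterior mean ≈ -0.903

Prior precision 1/τ₀² = 1/0.78² = 1.64366; data precision n/σ² = 20/1.26² = 12.5976.
Posterior precision = 1.64366 + 12.5976 = 14.2413.
Posterior mean = (1.64366·-2.23 + 12.5976·-0.73) / 14.2413 = -0.903.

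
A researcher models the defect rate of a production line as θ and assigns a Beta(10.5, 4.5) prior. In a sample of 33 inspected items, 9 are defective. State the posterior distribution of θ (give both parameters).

Observing 9 successes and 24 failures updates Beta(10.5, 4.5) by adding the success and failure counts to the two shape parameters: α = 10.5+9 = 19.5, β = 4.5+24 = 28.5.

Posterior: Beta(19.5, 28.5)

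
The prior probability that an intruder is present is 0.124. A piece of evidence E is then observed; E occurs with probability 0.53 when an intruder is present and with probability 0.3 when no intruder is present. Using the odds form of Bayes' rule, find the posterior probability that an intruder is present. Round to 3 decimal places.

Posterior probability ≈ 0.200

Prior odds = 0.124/(1−0.124) = 0.14155. In log-odds, ln(0.14155) = -1.9551.
Add log likelihood ratio: ln(1.7667) = 0.56909.
Posterior log-odds = -1.3860, so posterior odds = exp(-1.3860) = 0.25008. Converting, P(H|E) = 0.25008/1.2501 = 0.200.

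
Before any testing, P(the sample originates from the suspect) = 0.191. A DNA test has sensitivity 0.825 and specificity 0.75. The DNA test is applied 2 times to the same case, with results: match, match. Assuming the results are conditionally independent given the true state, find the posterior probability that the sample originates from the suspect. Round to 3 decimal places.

Let H be the event that the sample originates from the suspect; start with P(H) = 0.191. P('match'|H) = 0.825, P('match'|¬H) = 0.25.
Update on result 1 ('match'): P(H) ← 0.825·0.1910 / (0.825·0.1910 + 0.25·0.8090) = 0.15757/0.35982 = 0.4379.
Update on result 2 ('match'): P(H) ← 0.825·0.4379 / (0.825·0.4379 + 0.25·0.5621) = 0.36128/0.50180 = 0.7200.

Posterior P(H) ≈ 0.720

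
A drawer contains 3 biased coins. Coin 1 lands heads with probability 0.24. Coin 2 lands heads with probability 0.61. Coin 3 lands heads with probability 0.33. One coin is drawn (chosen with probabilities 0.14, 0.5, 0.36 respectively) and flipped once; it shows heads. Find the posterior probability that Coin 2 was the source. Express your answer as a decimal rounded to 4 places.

Posterior probability ≈ 0.6668

Tabulate prior·likelihood by source: [1] prior 0.14, lik 0.24, product 0.03360; [2] prior 0.5, lik 0.61, product 0.3050; [3] prior 0.36, lik 0.33, product 0.1188.
Normalizing constant = 0.45740; the posterior for Coin 2 is its product over the sum, 0.3050/0.45740 = 0.6668.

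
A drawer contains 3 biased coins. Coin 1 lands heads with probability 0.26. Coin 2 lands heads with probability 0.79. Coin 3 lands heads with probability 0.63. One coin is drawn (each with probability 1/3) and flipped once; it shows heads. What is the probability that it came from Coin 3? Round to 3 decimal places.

Posterior probability ≈ 0.375

Tabulate prior·likelihood by source: [1] prior 0.333333, lik 0.26, product 0.08667; [2] prior 0.333333, lik 0.79, product 0.2633; [3] prior 0.333333, lik 0.63, product 0.2100.
Normalizing constant = 0.56000; the posterior for Coin 3 is its product over the sum, 0.2100/0.56000 = 0.375.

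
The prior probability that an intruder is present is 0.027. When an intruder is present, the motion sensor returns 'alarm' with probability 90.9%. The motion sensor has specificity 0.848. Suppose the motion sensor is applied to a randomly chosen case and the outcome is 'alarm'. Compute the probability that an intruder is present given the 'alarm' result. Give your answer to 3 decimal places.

P(H | E) ≈ 0.142

Let H be the event that an intruder is present. P(H) = 0.027, so P(¬H) = 0.973. With E the 'alarm' result, P(E|H) = 0.909 and P(E|¬H) = 0.152.
P(E) = 0.909·0.027 + 0.152·0.973 = 0.024543 + 0.14790 = 0.17244.
By Bayes' theorem, P(H|E) = 0.024543 / 0.17244 = 0.142.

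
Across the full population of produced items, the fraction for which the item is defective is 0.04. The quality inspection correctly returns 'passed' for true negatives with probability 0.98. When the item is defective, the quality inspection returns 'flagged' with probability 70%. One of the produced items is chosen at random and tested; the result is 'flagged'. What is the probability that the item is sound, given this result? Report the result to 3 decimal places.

Write H for 'the item is defective'. Prior odds H:¬H = 0.04/0.96 = 0.041667. For the 'flagged' outcome, the likelihood ratio is 0.7/0.02 = 35.000.
Posterior odds = 0.041667 × 35.000 = 1.4583, so P(H|E) = 1.4583/(1+1.4583) = 0.593. Then P(¬H|E) = 1 − 0.593 = 0.407.

P(¬H | E) ≈ 0.407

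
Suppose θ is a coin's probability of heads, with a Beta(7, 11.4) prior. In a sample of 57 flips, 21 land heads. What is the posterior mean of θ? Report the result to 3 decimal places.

The binomial likelihood is conjugate to the Beta prior: with 21 successes and 36 failures, the posterior is Beta(7+21, 11.4+36) = Beta(28, 47.4).
Posterior mean = α/(α+β) = 28/75.4 = 0.371.

Posterior mean ≈ 0.371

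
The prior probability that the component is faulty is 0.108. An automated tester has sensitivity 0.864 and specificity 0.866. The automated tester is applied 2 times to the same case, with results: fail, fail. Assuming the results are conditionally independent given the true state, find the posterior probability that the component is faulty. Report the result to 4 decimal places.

Posterior P(H) ≈ 0.8343

Let H be the event that the component is faulty; start with P(H) = 0.108. P('fail'|H) = 0.864, P('fail'|¬H) = 0.134.
Update on result 1 ('fail'): P(H) ← 0.864·0.1080 / (0.864·0.1080 + 0.134·0.8920) = 0.093312/0.21284 = 0.4384.
Update on result 2 ('fail'): P(H) ← 0.864·0.4384 / (0.864·0.4384 + 0.134·0.5616) = 0.37879/0.45404 = 0.8343.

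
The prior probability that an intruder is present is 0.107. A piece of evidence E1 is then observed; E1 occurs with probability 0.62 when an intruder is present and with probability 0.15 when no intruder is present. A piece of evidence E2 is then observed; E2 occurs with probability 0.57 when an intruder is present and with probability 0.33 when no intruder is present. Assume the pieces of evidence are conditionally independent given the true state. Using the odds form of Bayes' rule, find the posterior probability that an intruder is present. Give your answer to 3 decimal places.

Posterior probability ≈ 0.461

Prior odds = 0.107/(1−0.107) = 0.11982.
Likelihood ratio for E1 = 0.62/0.15 = 4.1333.
Likelihood ratio for E2 = 0.57/0.33 = 1.7273.
Posterior odds = prior odds × LR₁ × LR₂ = 0.85545.
Posterior probability = odds/(1+odds) = 0.85545/1.8554 = 0.461.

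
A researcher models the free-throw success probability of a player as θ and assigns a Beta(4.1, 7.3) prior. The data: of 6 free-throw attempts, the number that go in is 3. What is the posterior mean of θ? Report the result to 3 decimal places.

The binomial likelihood is conjugate to the Beta prior: with 3 successes and 3 failures, the posterior is Beta(4.1+3, 7.3+3) = Beta(7.1, 10.3).
E[θ | data] = 7.1/(7.1+10.3) = 0.408.

Posterior mean ≈ 0.408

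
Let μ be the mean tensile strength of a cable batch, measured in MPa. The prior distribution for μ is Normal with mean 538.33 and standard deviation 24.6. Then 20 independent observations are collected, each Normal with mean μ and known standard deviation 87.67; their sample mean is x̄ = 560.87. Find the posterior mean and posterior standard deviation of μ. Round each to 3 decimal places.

Prior precision 1/τ₀² = 1/24.6² = 0.00165246; data precision n/σ² = 20/87.67² = 0.00260212.
Posterior precision = 0.00165246 + 0.00260212 = 0.00425458, giving posterior SD = 1/√0.00425458 = 15.331.
Posterior mean = (0.00165246·538.33 + 0.00260212·560.87) / 0.00425458 = 552.116.

Posterior mean ≈ 552.116; posterior SD ≈ 15.331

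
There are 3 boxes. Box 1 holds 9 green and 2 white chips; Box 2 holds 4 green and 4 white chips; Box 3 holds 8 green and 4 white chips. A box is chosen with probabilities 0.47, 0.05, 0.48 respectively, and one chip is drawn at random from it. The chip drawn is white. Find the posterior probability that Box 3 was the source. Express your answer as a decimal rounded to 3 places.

P(white|Box 1) = 0.1818; P(white|Box 2) = 0.5; P(white|Box 3) = 0.3333.
Prior × likelihood for each source: 0.47·0.1818=0.08545, 0.05·0.5=0.02500, 0.48·0.3333=0.1600. Summing gives P(white) = 0.27045.
P(Box 3 | white) = 0.1600 / 0.27045 = 0.592.

Posterior probability ≈ 0.592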